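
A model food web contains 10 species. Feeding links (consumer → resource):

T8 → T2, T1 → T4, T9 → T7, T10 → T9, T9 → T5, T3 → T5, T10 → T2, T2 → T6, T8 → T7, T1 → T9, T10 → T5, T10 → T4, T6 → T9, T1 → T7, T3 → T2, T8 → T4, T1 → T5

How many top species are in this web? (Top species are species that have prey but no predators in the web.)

Top species (has prey, but nothing eats it): T1, T10, T3, T8.
Count: 4.

4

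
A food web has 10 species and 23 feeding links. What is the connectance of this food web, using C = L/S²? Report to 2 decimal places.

The web has S = 10 species and L = 23 feeding links.
C = L / S² = 23 / 100 = 0.2300 ≈ 0.23.

C = 0.23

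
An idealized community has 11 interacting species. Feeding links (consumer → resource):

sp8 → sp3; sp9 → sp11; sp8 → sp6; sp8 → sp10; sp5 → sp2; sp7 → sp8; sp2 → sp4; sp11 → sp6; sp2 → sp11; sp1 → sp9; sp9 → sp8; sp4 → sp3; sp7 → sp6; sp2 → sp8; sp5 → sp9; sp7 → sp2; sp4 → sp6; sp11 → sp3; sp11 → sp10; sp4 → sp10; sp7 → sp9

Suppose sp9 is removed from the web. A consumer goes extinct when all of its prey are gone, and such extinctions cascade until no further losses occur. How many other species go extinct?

Remove sp9.
Round 1: sp1 (all prey gone) → extinct.
No further losses. Total secondary extinctions: 1.

1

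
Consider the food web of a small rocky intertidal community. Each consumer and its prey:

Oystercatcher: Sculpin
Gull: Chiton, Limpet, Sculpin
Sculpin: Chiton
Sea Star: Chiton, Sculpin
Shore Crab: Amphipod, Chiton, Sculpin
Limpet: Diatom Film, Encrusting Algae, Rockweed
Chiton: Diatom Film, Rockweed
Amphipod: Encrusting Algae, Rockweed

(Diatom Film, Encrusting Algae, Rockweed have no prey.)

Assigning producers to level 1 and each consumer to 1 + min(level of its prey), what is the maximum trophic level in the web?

4

Producers (level 1): Diatom Film, Encrusting Algae, Rockweed.
Following each consumer down to its lowest-level prey: Diatom Film → Chiton → Sculpin → Oystercatcher (levels 1 through 4).
All prey of Oystercatcher (Sculpin 3) are at level 3 or above, so Oystercatcher is at level 1 + 3 = 4.
Every consumer has at least one prey at level 3 or below, so none exceeds level 4.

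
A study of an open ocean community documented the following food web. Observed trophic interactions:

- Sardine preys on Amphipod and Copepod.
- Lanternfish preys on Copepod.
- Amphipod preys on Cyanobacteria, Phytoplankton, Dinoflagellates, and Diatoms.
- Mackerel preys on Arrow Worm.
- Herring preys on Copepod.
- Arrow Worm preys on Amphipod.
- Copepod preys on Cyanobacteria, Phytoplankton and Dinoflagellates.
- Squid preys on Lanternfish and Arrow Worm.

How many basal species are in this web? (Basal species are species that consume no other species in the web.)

Basal species (no prey listed): Dinoflagellates, Diatoms, Phytoplankton, Cyanobacteria.
Count: 4.

4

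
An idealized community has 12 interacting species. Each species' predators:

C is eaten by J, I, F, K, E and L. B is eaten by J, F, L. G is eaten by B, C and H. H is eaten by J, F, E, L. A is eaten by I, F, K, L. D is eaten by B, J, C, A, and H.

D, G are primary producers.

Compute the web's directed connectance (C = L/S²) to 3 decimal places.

C = 0.174

The web has S = 12 species and L = 25 feeding links.
C = L / S² = 25 / 144 = 0.1736 ≈ 0.174.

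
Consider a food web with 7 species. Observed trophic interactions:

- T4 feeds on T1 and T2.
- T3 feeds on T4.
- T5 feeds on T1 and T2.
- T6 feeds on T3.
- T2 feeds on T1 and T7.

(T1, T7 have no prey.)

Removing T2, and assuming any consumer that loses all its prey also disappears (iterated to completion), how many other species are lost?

0

Remove T2.
Every predator of it retains at least one other prey: T4 still has T1; T5 still has T1.
No consumer loses all prey, so no secondary extinctions occur.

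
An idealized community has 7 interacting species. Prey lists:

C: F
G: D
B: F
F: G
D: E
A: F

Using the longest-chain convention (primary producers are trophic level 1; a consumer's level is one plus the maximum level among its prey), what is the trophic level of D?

E is a producer → level 1.
D eats E → level 2.

Trophic level 2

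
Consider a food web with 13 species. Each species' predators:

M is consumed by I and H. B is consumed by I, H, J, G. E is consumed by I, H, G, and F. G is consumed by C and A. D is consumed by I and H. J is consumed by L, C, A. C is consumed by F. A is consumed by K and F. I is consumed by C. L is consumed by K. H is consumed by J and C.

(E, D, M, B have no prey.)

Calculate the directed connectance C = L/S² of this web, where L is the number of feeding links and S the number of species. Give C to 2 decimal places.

The web has S = 13 species and L = 24 feeding links.
C = L / S² = 24 / 169 = 0.1420 ≈ 0.14.

C = 0.14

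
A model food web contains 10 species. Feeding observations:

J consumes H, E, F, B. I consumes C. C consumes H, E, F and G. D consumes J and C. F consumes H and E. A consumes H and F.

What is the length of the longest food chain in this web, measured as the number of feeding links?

One longest chain: H → F → C → I.
It has 4 species and 3 links.

3 links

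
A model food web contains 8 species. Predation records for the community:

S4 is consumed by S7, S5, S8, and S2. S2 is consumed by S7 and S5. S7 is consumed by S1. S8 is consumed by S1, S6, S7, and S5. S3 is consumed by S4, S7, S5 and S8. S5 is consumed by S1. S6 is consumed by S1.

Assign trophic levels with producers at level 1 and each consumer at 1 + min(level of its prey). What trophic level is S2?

S3 is a producer → level 1.
S4 eats S3 → level 2.
S2 eats S4 → level 3.
No prey of S2 is below level 2, so 3 is the minimum.

Trophic level 3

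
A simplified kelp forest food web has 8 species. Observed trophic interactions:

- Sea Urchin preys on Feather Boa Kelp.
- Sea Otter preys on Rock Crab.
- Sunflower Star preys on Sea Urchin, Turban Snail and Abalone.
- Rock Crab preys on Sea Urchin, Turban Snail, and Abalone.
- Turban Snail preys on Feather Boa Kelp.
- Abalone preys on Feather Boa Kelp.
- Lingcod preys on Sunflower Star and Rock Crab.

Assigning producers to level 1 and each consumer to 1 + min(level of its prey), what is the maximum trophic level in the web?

4

Producers (level 1): Feather Boa Kelp.
Following each consumer down to its lowest-level prey: Feather Boa Kelp → Abalone → Sunflower Star → Lingcod (levels 1 through 4).
All prey of Lingcod (Sunflower Star 3, Rock Crab 3) are at level 3 or above, so Lingcod is at level 1 + 3 = 4.
Every consumer has at least one prey at level 3 or below, so none exceeds level 4.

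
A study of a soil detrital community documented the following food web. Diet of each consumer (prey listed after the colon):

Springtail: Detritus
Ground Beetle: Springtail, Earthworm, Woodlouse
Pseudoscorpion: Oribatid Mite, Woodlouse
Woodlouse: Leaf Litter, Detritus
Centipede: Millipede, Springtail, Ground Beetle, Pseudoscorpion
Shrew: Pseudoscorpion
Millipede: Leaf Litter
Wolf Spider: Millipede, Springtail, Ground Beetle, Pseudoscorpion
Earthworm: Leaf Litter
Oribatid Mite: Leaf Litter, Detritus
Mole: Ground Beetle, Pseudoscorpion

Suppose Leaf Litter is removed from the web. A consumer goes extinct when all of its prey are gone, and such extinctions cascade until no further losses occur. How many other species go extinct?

Remove Leaf Litter.
Round 1: Millipede (all prey gone), Earthworm (all prey gone) → extinct.
No further losses. Total secondary extinctions: 2.

2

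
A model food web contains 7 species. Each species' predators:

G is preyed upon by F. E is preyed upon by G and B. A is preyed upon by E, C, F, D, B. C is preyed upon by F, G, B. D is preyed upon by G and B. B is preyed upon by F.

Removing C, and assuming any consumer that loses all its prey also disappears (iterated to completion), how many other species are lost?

Remove C.
Every predator of it retains at least one other prey: B still has A, E, D; G still has E, D; F still has A, B, G.
No consumer loses all prey, so no secondary extinctions occur.

0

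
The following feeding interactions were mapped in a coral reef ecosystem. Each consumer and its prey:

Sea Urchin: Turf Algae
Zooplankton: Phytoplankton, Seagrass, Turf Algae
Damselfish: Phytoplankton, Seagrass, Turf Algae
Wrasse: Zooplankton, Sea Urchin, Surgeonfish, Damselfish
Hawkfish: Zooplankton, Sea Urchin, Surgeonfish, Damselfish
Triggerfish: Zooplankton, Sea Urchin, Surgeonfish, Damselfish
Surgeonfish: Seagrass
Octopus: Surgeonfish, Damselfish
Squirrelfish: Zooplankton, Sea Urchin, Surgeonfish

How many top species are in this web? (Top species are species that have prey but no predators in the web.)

Top species (has prey, but nothing eats it): Hawkfish, Wrasse, Squirrelfish, Octopus, Triggerfish.
Count: 5.

5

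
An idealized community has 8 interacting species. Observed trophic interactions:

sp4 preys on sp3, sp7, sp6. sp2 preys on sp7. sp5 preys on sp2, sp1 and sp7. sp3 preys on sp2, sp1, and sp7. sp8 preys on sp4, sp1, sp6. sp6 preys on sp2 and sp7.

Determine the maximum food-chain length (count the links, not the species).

4 links

One longest chain: sp7 → sp2 → sp3 → sp4 → sp8.
It has 5 species and 4 links.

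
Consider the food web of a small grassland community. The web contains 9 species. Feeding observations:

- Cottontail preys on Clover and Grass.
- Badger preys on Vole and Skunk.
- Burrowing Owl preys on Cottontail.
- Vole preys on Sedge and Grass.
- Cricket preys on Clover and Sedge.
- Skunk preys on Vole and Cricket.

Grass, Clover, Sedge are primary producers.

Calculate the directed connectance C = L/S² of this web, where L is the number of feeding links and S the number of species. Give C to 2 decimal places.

C = 0.14

The web has S = 9 species and L = 11 feeding links.
C = L / S² = 11 / 81 = 0.1358 ≈ 0.14.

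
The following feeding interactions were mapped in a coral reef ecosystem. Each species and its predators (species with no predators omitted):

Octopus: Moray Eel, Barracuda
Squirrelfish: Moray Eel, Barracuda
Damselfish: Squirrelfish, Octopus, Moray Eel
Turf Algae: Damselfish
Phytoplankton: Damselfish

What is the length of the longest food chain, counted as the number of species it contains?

One longest chain: Turf Algae → Damselfish → Squirrelfish → Moray Eel.
It has 4 species and 3 links.

4 species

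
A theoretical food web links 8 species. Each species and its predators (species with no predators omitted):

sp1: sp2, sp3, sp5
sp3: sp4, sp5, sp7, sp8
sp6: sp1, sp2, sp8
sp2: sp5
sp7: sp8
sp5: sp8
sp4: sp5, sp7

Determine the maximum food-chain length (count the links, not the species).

5 links

One longest chain: sp6 → sp1 → sp3 → sp4 → sp5 → sp8.
It has 6 species and 5 links.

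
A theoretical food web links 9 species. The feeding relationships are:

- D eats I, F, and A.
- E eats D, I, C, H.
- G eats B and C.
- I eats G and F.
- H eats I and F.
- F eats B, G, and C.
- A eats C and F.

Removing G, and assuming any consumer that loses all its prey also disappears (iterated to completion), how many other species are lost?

0

Remove G.
Every predator of it retains at least one other prey: F still has C, B; I still has F.
No consumer loses all prey, so no secondary extinctions occur.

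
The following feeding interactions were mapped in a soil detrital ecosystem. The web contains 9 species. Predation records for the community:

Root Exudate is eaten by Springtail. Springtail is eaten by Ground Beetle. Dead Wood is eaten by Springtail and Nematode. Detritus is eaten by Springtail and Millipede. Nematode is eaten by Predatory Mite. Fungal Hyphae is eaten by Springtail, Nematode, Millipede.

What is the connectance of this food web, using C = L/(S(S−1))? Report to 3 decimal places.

C = 0.139

The web has S = 9 species and L = 10 feeding links.
C = L / (S(S−1)) = 10 / 72 = 0.1389 ≈ 0.139.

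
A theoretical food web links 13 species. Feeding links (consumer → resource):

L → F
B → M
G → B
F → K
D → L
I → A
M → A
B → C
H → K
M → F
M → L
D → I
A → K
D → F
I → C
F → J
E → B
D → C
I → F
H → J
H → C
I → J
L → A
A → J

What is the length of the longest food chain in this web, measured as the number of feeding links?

One longest chain: J → A → L → M → B → G.
It has 6 species and 5 links.

5 links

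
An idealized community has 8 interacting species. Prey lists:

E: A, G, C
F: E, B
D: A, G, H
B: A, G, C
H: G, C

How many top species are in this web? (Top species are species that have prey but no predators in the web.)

2

Top species (has prey, but nothing eats it): F, D.
Count: 2.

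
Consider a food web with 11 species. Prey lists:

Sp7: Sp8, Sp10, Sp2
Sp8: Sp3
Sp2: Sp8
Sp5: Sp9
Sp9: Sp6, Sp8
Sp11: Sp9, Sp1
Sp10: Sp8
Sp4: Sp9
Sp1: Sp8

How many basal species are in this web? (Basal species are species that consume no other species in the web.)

2

Basal species (no prey listed): Sp3, Sp6.
Count: 2.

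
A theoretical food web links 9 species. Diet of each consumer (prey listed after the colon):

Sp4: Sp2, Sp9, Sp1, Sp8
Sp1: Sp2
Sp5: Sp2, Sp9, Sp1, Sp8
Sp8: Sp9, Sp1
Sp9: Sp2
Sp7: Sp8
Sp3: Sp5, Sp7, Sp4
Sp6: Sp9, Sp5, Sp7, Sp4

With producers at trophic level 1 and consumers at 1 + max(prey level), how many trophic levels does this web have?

5

Producers (level 1): Sp2.
Sp2 → Sp9 → Sp8 → Sp5 → Sp3 gives Sp3 level 5.
No species has a prey at level 5, so no species reaches level 6.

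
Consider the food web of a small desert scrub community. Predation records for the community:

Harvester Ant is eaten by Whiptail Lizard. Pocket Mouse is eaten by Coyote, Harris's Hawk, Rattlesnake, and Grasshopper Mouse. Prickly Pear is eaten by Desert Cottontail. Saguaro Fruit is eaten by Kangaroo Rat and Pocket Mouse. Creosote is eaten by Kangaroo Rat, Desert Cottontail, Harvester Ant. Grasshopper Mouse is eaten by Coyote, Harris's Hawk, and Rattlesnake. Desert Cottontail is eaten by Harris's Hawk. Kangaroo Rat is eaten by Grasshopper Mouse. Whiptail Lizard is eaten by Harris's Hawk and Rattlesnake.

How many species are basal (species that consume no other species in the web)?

Basal species (no prey listed): Prickly Pear, Creosote, Saguaro Fruit.
Count: 3.

3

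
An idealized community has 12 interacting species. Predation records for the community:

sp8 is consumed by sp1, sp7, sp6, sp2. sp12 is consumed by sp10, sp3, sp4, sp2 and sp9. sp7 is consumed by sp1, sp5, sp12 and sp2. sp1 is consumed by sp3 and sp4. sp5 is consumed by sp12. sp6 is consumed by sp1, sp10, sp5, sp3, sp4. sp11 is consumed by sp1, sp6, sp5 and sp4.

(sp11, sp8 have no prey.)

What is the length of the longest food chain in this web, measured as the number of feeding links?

4 links

One longest chain: sp8 → sp7 → sp5 → sp12 → sp3.
It has 5 species and 4 links.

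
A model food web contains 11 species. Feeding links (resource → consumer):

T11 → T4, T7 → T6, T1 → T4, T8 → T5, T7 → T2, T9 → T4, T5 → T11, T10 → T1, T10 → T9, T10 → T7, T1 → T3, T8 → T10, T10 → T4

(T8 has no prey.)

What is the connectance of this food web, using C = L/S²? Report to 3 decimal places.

C = 0.107

The web has S = 11 species and L = 13 feeding links.
C = L / S² = 13 / 121 = 0.1074 ≈ 0.107.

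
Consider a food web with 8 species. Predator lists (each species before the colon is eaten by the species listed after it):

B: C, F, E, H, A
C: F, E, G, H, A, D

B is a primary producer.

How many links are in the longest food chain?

2 links

One longest chain: B → C → F.
It has 3 species and 2 links.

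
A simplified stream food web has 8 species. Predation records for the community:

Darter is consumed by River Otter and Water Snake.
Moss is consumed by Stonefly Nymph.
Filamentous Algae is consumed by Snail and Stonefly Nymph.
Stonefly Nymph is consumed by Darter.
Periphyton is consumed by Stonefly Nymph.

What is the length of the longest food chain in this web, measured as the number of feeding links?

3 links

One longest chain: Filamentous Algae → Stonefly Nymph → Darter → Water Snake.
It has 4 species and 3 links.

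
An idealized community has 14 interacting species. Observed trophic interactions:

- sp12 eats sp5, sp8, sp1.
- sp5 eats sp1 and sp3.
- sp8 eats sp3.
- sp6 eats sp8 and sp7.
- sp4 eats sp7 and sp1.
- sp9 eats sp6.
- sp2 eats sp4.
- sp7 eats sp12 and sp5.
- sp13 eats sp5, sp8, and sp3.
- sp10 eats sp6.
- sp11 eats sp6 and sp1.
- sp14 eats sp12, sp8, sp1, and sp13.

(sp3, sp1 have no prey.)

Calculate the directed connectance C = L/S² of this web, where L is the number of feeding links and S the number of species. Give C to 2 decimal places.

C = 0.12

The web has S = 14 species and L = 24 feeding links.
C = L / S² = 24 / 196 = 0.1224 ≈ 0.12.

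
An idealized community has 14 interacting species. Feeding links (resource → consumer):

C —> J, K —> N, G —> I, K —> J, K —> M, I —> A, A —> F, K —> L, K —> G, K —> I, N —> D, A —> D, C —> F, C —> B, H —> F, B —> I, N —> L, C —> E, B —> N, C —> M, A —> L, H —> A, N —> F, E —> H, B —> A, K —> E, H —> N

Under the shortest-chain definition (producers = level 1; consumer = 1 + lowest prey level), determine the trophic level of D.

K is a producer → level 1.
N eats K → level 2.
D eats N → level 3.
No prey of D is below level 2, so 3 is the minimum.

Trophic level 3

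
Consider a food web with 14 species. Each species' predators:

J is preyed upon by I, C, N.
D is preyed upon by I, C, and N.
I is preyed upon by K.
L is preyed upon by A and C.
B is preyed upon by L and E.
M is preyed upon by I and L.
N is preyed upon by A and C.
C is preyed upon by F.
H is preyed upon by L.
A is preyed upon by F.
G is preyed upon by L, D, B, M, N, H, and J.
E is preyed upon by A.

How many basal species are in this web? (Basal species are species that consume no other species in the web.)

Basal species (no prey listed): G.
Count: 1.

1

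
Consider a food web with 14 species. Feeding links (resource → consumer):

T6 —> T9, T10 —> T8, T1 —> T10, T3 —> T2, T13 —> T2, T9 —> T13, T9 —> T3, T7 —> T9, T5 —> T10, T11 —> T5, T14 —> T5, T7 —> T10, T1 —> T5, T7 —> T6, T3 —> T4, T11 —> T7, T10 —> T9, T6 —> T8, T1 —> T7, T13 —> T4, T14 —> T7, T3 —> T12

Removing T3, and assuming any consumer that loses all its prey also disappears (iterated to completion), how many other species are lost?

1

Remove T3.
Round 1: T12 (all prey gone) → extinct.
No further losses. Total secondary extinctions: 1.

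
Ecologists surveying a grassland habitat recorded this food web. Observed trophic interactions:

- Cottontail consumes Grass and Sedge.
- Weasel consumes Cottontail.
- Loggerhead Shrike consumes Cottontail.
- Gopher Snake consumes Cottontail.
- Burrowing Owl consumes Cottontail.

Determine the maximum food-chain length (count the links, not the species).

2 links

One longest chain: Sedge → Cottontail → Burrowing Owl.
It has 3 species and 2 links.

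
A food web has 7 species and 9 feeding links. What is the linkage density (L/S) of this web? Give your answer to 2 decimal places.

L/S = 1.29

There are L = 9 links among S = 7 species.
L/S = 9/7 = 1.2857 ≈ 1.29.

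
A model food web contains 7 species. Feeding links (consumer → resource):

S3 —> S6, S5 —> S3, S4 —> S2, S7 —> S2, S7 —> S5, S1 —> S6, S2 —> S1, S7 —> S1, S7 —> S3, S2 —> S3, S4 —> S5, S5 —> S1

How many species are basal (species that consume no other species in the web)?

1

Basal species (no prey listed): S6.
Count: 1.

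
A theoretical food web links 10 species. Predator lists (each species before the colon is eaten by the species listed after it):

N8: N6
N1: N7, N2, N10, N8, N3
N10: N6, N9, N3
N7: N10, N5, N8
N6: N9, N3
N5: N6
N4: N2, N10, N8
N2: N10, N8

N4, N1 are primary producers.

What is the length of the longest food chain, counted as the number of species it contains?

5 species

One longest chain: N1 → N7 → N10 → N6 → N9.
It has 5 species and 4 links.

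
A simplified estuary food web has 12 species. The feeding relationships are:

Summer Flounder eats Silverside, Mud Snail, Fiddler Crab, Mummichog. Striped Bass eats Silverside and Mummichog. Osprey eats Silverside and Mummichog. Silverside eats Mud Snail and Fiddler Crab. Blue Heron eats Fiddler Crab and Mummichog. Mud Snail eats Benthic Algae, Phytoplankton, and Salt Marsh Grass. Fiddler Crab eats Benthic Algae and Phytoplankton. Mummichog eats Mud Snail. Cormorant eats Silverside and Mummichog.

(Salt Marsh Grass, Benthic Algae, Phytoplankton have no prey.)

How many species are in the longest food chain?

One longest chain: Benthic Algae → Fiddler Crab → Silverside → Cormorant.
It has 4 species and 3 links.

4 species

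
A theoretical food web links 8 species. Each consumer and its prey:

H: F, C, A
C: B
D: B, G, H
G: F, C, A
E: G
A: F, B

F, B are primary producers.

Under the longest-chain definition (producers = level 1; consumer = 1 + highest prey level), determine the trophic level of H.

Trophic level 3

B is a producer → level 1.
C eats B → level 2.
H eats C (level 2); other prey at levels: F 1, A 2 → level 3.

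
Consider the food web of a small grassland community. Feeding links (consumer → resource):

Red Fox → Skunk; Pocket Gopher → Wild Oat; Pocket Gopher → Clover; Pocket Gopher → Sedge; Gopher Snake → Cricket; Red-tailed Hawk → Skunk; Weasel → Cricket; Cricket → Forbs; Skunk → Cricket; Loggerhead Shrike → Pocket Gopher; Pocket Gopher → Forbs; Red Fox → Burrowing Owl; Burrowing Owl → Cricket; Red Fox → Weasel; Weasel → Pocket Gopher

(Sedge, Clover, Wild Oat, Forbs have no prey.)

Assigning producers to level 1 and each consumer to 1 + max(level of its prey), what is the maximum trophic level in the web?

Producers (level 1): Sedge, Clover, Wild Oat, Forbs.
Forbs → Cricket → Skunk → Red-tailed Hawk gives Red-tailed Hawk level 4.
No species has a prey at level 4, so no species reaches level 5.

4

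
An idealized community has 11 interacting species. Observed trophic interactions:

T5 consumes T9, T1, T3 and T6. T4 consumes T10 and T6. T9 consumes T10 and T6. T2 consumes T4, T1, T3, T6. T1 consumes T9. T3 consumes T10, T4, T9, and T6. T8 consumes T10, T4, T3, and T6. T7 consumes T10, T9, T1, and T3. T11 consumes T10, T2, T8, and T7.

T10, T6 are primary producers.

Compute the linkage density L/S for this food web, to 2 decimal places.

L/S = 2.64

There are L = 29 links among S = 11 species.
L/S = 29/11 = 2.6364 ≈ 2.64.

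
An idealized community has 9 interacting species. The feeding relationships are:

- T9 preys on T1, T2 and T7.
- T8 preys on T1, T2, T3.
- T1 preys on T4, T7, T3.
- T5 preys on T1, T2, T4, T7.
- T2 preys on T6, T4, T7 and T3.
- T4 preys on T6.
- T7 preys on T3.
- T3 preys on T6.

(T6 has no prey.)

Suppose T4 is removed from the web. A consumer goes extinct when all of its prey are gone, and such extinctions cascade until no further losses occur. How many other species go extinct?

Remove T4.
Every predator of it retains at least one other prey: T1 still has T3, T7; T2 still has T6, T3, T7; T5 still has T7, T1, T2.
No consumer loses all prey, so no secondary extinctions occur.

0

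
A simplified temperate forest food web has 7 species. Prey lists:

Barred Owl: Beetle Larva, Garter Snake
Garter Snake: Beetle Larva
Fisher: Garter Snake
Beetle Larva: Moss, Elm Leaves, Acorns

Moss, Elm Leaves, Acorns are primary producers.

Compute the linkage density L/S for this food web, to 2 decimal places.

L/S = 1.00

There are L = 7 links among S = 7 species.
L/S = 7/7 = 1.0000 ≈ 1.00.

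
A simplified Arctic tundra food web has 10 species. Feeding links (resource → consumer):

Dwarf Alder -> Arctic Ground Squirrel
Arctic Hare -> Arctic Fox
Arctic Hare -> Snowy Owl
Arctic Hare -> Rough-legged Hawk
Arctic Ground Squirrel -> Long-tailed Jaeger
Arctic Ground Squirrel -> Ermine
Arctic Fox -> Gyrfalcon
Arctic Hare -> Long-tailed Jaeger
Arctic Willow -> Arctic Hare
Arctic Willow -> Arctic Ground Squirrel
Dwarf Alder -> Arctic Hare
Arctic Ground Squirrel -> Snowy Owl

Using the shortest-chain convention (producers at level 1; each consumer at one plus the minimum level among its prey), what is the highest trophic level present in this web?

Producers (level 1): Dwarf Alder, Arctic Willow.
Following each consumer down to its lowest-level prey: Dwarf Alder → Arctic Hare → Arctic Fox → Gyrfalcon (levels 1 through 4).
All prey of Gyrfalcon (Arctic Fox 3) are at level 3 or above, so Gyrfalcon is at level 1 + 3 = 4.
Every consumer has at least one prey at level 3 or below, so none exceeds level 4.

4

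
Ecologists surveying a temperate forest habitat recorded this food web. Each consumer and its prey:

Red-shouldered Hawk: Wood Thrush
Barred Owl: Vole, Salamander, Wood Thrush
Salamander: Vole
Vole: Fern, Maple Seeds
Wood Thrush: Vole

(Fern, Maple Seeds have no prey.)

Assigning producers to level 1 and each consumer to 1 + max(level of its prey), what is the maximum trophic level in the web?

Producers (level 1): Fern, Maple Seeds.
Fern → Vole → Salamander → Barred Owl gives Barred Owl level 4.
No species has a prey at level 4, so no species reaches level 5.

4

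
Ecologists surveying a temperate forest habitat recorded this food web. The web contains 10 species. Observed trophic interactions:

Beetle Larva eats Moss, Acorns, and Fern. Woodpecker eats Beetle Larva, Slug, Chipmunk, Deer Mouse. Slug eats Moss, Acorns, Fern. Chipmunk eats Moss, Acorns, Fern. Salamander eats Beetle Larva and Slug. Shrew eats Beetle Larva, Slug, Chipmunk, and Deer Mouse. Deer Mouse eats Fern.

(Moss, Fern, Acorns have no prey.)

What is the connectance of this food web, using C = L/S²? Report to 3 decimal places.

The web has S = 10 species and L = 20 feeding links.
C = L / S² = 20 / 100 = 0.2000 ≈ 0.200.

C = 0.200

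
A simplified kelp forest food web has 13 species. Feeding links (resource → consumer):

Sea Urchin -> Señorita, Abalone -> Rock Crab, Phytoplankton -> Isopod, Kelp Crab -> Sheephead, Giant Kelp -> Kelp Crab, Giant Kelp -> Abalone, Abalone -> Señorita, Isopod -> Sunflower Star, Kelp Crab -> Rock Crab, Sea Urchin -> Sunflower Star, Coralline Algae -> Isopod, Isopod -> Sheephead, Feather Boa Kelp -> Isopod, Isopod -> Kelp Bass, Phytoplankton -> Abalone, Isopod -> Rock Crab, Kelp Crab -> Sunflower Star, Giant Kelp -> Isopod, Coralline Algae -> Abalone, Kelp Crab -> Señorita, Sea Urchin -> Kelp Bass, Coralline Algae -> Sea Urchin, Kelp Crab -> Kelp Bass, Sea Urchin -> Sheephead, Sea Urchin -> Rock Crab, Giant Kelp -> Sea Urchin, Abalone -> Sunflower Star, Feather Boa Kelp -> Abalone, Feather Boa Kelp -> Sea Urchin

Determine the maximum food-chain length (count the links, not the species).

One longest chain: Coralline Algae → Abalone → Sunflower Star.
It has 3 species and 2 links.

2 links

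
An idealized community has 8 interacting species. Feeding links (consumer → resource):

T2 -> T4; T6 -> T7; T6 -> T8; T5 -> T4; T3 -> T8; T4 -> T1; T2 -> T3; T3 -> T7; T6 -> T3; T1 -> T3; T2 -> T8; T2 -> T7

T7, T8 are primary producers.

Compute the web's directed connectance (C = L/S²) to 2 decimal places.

C = 0.19

The web has S = 8 species and L = 12 feeding links.
C = L / S² = 12 / 64 = 0.1875 ≈ 0.19.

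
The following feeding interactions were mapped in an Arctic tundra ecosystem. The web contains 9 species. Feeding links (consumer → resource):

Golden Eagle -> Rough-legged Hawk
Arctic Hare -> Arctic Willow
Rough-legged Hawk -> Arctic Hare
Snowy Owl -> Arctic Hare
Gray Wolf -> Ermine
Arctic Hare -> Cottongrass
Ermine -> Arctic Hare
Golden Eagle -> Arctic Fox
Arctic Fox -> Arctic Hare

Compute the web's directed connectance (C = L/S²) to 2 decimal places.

The web has S = 9 species and L = 9 feeding links.
C = L / S² = 9 / 81 = 0.1111 ≈ 0.11.

C = 0.11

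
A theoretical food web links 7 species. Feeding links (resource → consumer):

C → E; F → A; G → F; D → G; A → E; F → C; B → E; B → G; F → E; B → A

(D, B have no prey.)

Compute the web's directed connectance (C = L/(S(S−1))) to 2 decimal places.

C = 0.24

The web has S = 7 species and L = 10 feeding links.
C = L / (S(S−1)) = 10 / 42 = 0.2381 ≈ 0.24.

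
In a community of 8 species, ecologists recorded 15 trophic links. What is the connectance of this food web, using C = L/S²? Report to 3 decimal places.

The web has S = 8 species and L = 15 feeding links.
C = L / S² = 15 / 64 = 0.2344 ≈ 0.234.

C = 0.234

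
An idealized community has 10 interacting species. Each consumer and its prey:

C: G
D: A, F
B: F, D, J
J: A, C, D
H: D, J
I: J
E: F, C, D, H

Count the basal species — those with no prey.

3

Basal species (no prey listed): A, F, G.
Count: 3.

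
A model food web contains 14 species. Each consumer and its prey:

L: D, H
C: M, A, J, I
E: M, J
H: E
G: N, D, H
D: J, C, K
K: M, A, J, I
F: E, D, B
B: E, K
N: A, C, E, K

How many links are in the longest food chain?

3 links

One longest chain: M → C → D → G.
It has 4 species and 3 links.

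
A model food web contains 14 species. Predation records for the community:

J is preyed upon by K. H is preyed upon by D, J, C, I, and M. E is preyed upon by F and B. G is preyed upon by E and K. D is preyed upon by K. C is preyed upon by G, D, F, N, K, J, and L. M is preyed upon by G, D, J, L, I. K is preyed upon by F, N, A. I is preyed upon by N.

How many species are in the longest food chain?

One longest chain: H → M → G → E → B.
It has 5 species and 4 links.

5 species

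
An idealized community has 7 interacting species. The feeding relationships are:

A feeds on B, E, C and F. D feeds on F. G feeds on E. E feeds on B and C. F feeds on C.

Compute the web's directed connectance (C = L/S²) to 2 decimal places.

The web has S = 7 species and L = 9 feeding links.
C = L / S² = 9 / 49 = 0.1837 ≈ 0.18.

C = 0.18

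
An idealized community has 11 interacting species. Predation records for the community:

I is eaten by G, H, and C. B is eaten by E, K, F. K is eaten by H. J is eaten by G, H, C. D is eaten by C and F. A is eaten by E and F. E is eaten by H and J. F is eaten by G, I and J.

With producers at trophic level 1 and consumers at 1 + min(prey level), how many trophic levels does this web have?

Producers (level 1): A, D, B.
Following each consumer down to its lowest-level prey: A → E → H (levels 1 through 3).
All prey of H (E 2, K 2, I 3, J 3) are at level 2 or above, so H is at level 1 + 2 = 3.
Every consumer has at least one prey at level 2 or below, so none exceeds level 3.

3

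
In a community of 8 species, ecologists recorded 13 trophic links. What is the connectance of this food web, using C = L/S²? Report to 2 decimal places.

C = 0.20

The web has S = 8 species and L = 13 feeding links.
C = L / S² = 13 / 64 = 0.2031 ≈ 0.20.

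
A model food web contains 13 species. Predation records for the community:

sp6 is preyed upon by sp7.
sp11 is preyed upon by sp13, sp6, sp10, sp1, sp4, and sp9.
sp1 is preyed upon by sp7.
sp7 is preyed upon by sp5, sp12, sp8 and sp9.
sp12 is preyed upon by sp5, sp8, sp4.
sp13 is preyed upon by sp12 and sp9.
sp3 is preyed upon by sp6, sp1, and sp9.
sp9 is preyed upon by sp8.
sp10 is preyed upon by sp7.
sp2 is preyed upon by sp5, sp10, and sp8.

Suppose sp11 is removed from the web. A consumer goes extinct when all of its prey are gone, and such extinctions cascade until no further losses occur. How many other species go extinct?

1

Remove sp11.
Round 1: sp13 (all prey gone) → extinct.
No further losses. Total secondary extinctions: 1.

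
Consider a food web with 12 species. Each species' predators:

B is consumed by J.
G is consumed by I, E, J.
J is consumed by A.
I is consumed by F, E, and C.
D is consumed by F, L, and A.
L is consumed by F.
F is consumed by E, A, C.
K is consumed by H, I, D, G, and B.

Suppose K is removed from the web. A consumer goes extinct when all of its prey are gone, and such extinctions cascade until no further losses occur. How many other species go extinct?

11

Remove K.
Round 1: B (all prey gone), G (all prey gone), H (all prey gone), D (all prey gone) → extinct.
Round 2: L (all prey gone), I (all prey gone), J (all prey gone) → extinct.
Round 3: F (all prey gone) → extinct.
Round 4: A (all prey gone), C (all prey gone), E (all prey gone) → extinct.
No further losses. Total secondary extinctions: 11.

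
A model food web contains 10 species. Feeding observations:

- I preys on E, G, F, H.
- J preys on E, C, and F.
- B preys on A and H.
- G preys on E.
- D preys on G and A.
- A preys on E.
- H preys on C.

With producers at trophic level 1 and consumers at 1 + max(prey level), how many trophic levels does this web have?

3

Producers (level 1): E, F, C.
E → A → D gives D level 3.
No species has a prey at level 3, so no species reaches level 4.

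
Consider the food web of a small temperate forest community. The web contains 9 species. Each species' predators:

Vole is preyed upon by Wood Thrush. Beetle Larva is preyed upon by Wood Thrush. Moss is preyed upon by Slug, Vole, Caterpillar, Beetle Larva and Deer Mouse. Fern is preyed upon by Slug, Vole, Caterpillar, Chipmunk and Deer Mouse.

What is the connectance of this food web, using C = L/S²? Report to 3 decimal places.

The web has S = 9 species and L = 12 feeding links.
C = L / S² = 12 / 81 = 0.1481 ≈ 0.148.

C = 0.148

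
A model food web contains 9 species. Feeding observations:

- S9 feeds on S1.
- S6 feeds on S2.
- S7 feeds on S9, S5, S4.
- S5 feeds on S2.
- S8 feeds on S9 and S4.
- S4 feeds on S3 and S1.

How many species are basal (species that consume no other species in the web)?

3

Basal species (no prey listed): S2, S3, S1.
Count: 3.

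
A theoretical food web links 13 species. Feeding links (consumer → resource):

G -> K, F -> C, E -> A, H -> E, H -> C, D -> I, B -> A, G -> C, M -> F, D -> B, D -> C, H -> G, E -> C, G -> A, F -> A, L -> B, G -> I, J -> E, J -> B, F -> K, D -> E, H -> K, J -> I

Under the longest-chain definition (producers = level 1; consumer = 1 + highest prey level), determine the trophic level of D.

Trophic level 3

C is a producer → level 1.
E eats C (level 1); other prey at levels: A 1 → level 2.
D eats E (level 2); other prey at levels: C 1, I 1, B 2 → level 3.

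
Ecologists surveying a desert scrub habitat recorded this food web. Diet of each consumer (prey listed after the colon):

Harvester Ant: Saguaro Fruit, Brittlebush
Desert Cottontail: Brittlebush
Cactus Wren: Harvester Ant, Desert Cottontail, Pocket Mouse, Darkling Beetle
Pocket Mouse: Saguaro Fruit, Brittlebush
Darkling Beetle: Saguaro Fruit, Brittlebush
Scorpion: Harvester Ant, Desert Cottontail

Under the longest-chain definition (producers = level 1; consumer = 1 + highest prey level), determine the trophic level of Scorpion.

Saguaro Fruit is a producer → level 1.
Harvester Ant eats Saguaro Fruit (level 1); other prey at levels: Brittlebush 1 → level 2.
Scorpion eats Harvester Ant (level 2); other prey at levels: Desert Cottontail 2 → level 3.

Trophic level 3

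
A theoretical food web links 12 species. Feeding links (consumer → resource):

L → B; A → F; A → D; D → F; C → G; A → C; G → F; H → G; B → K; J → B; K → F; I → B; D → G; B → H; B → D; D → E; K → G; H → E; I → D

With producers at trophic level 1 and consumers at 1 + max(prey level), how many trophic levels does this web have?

Producers (level 1): F, E.
F → G → H → B → I gives I level 5.
No species has a prey at level 5, so no species reaches level 6.

5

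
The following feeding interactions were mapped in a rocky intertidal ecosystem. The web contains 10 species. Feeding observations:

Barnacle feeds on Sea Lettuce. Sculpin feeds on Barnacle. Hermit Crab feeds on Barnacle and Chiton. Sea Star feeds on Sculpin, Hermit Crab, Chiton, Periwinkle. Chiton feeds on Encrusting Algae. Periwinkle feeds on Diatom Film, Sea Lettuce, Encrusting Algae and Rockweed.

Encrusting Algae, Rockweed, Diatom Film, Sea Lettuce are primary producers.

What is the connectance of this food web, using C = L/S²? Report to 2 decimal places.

The web has S = 10 species and L = 13 feeding links.
C = L / S² = 13 / 100 = 0.1300 ≈ 0.13.

C = 0.13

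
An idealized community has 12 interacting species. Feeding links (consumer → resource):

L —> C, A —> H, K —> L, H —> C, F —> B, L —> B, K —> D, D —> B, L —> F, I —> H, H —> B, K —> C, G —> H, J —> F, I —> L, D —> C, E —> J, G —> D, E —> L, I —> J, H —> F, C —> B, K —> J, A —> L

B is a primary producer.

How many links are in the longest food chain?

3 links

One longest chain: B → C → L → I.
It has 4 species and 3 links.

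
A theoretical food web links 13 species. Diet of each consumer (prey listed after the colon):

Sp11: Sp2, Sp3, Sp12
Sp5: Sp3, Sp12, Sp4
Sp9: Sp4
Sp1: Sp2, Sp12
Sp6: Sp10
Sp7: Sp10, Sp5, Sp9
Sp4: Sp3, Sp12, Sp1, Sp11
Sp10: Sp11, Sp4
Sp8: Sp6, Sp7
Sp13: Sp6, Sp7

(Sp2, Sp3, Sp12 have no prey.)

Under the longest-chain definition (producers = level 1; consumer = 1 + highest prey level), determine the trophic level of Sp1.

Trophic level 2

Sp2 is a producer → level 1.
Sp1 eats Sp2 (level 1); other prey at levels: Sp12 1 → level 2.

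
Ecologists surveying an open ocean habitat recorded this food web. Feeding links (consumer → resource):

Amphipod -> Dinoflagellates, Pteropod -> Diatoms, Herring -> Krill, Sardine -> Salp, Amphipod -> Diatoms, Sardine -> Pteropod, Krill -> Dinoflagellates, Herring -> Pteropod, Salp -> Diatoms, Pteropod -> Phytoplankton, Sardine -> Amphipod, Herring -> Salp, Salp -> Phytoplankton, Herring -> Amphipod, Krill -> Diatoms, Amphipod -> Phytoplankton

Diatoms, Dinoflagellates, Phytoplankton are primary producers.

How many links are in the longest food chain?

2 links

One longest chain: Diatoms → Pteropod → Sardine.
It has 3 species and 2 links.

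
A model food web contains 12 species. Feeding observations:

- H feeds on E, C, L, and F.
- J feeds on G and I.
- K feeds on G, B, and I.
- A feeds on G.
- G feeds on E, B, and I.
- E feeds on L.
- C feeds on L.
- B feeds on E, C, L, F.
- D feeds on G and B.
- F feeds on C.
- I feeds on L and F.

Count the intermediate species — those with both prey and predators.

6

Intermediate species (has both prey and predators): C, E, F, I, B, G.
Count: 6.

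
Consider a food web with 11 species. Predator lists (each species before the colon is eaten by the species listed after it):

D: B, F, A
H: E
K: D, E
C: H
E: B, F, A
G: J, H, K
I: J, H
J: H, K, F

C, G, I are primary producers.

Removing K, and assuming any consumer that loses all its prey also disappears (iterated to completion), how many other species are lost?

1

Remove K.
Round 1: D (all prey gone) → extinct.
No further losses. Total secondary extinctions: 1.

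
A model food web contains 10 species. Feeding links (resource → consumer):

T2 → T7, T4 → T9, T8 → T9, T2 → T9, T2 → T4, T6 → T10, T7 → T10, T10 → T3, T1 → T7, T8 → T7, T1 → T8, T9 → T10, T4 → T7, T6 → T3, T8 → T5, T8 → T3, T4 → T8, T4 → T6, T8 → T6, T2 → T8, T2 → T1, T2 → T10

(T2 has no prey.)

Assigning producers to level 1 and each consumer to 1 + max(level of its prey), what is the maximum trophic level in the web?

Producers (level 1): T2.
T2 → T4 → T8 → T6 → T10 → T3 gives T3 level 6.
No species has a prey at level 6, so no species reaches level 7.

6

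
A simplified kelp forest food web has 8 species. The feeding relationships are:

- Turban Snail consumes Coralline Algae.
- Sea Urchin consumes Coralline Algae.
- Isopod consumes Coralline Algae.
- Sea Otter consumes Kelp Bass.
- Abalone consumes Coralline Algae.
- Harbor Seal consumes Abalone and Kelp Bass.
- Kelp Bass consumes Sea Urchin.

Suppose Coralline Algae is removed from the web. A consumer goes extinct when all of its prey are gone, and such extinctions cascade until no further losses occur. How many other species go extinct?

Remove Coralline Algae.
Round 1: Sea Urchin (all prey gone), Turban Snail (all prey gone), Isopod (all prey gone), Abalone (all prey gone) → extinct.
Round 2: Kelp Bass (all prey gone) → extinct.
Round 3: Harbor Seal (all prey gone), Sea Otter (all prey gone) → extinct.
No further losses. Total secondary extinctions: 7.

7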